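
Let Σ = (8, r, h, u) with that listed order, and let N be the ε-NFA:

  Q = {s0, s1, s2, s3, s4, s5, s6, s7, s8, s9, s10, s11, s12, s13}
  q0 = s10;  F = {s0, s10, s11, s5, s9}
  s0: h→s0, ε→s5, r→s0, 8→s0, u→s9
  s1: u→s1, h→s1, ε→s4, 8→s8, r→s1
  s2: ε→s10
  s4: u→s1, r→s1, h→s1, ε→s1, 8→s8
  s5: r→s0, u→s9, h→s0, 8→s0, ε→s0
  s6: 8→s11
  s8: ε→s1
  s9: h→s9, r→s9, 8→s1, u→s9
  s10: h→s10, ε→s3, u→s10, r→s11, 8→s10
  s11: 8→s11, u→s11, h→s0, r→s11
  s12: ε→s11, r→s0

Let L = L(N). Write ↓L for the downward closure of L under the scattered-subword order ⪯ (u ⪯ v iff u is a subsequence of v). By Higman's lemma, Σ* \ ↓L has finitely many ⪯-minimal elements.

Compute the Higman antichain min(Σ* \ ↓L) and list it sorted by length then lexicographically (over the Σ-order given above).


|Q|=14, |F|=5, |δ|=38 (8 ε).
min D↑ (5 st, q0=0, F={4}): 0:8→0,r→1,h→0,u→0 1:8→1,r→1,h→2,u→1 2:8→2,r→2,h→2,u→3 3:8→4,r→3,h→3,u→3 4:8→4,r→4,h→4,u→4 [Hopcroft].
'rhu8': N↓-sim [9, 7, 6, 4, 3] end={s1,s4,s8} — reject; 4/4 single-dels accept.
1 words, ⪯-incomp.

min(Σ*\↓L) = [rhu8].


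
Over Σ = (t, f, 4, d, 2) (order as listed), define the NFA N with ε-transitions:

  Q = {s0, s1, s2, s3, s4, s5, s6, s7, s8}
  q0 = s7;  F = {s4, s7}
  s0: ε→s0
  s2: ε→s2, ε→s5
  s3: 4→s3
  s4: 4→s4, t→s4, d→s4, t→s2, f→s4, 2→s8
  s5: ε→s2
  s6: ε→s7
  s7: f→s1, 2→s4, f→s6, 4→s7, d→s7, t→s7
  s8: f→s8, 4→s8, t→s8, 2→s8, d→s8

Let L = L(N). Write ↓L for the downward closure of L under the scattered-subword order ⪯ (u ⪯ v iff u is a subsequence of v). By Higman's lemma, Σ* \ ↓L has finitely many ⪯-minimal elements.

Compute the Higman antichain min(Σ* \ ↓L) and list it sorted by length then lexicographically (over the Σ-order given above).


Antichain: [22].

|Q|=9, |F|=2, |δ|=23 (5 ε).
min D↑ (3 st, q0=0, F={2}): 0:t→0,f→0,4→0,d→0,2→1 1:t→1,f→1,4→1,d→1,2→2 2:t→2,f→2,4→2,d→2,2→2 [Hopcroft].
'22': N↓-sim [7, 4, 1] end={s8} ∉↓L; 2/2 single-dels accept.
1 minimals (antichain).


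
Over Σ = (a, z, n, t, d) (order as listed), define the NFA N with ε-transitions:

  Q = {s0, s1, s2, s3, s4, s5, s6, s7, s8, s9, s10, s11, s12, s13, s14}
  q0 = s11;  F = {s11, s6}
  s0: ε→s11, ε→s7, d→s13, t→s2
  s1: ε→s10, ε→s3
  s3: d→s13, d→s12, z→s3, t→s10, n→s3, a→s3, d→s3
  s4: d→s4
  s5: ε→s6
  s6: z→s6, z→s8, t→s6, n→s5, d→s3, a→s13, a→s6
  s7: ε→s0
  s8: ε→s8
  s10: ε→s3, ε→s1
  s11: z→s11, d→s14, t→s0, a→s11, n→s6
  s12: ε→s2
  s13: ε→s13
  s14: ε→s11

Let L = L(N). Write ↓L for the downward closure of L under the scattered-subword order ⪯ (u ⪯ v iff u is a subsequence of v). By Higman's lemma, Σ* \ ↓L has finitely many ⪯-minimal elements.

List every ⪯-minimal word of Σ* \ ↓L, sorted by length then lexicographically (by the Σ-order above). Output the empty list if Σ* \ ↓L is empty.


|Q|=15, |F|=2, |δ|=34 (12 ε).
min D↑ (3 st, q0=0, F={2}): 0:a→0,z→0,n→1,t→0,d→0 1:a→1,z→1,n→1,t→1,d→2 2:a→2,z→2,n→2,t→2,d→2.
'nd': N↓-sim [13, 9, 6] end={s1,s10,s12,s13,s2,s3} — reject; 2/2 single-dels accept.
1 minimals (antichain).

A = [nd].


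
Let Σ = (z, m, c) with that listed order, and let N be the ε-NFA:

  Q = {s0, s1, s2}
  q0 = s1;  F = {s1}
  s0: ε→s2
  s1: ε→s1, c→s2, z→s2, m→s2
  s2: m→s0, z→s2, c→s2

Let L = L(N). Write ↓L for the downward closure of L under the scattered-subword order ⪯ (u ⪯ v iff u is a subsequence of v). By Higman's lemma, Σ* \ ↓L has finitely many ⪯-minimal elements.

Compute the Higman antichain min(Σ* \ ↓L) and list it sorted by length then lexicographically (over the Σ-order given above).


min(Σ*\↓L) = [z, m, c].

|Q|=3, |F|=1, |δ|=8 (2 ε).
min D↑ (2 st, q0=0, F={1}): 0:z→1,m→1,c→1 1:z→1,m→1,c→1 [Hopcroft].
'z': N↓-sim [3, 2] end={s0,s2} — reject; 1/1 single-dels accept.
'm': N↓-sim [3, 2] end={s0,s2} rej; 1/1 del acc.
'c': |S_i|=[3, 2] end={s0,s2} ∉↓L; 1/1 del acc.
3 minimals (antichain).


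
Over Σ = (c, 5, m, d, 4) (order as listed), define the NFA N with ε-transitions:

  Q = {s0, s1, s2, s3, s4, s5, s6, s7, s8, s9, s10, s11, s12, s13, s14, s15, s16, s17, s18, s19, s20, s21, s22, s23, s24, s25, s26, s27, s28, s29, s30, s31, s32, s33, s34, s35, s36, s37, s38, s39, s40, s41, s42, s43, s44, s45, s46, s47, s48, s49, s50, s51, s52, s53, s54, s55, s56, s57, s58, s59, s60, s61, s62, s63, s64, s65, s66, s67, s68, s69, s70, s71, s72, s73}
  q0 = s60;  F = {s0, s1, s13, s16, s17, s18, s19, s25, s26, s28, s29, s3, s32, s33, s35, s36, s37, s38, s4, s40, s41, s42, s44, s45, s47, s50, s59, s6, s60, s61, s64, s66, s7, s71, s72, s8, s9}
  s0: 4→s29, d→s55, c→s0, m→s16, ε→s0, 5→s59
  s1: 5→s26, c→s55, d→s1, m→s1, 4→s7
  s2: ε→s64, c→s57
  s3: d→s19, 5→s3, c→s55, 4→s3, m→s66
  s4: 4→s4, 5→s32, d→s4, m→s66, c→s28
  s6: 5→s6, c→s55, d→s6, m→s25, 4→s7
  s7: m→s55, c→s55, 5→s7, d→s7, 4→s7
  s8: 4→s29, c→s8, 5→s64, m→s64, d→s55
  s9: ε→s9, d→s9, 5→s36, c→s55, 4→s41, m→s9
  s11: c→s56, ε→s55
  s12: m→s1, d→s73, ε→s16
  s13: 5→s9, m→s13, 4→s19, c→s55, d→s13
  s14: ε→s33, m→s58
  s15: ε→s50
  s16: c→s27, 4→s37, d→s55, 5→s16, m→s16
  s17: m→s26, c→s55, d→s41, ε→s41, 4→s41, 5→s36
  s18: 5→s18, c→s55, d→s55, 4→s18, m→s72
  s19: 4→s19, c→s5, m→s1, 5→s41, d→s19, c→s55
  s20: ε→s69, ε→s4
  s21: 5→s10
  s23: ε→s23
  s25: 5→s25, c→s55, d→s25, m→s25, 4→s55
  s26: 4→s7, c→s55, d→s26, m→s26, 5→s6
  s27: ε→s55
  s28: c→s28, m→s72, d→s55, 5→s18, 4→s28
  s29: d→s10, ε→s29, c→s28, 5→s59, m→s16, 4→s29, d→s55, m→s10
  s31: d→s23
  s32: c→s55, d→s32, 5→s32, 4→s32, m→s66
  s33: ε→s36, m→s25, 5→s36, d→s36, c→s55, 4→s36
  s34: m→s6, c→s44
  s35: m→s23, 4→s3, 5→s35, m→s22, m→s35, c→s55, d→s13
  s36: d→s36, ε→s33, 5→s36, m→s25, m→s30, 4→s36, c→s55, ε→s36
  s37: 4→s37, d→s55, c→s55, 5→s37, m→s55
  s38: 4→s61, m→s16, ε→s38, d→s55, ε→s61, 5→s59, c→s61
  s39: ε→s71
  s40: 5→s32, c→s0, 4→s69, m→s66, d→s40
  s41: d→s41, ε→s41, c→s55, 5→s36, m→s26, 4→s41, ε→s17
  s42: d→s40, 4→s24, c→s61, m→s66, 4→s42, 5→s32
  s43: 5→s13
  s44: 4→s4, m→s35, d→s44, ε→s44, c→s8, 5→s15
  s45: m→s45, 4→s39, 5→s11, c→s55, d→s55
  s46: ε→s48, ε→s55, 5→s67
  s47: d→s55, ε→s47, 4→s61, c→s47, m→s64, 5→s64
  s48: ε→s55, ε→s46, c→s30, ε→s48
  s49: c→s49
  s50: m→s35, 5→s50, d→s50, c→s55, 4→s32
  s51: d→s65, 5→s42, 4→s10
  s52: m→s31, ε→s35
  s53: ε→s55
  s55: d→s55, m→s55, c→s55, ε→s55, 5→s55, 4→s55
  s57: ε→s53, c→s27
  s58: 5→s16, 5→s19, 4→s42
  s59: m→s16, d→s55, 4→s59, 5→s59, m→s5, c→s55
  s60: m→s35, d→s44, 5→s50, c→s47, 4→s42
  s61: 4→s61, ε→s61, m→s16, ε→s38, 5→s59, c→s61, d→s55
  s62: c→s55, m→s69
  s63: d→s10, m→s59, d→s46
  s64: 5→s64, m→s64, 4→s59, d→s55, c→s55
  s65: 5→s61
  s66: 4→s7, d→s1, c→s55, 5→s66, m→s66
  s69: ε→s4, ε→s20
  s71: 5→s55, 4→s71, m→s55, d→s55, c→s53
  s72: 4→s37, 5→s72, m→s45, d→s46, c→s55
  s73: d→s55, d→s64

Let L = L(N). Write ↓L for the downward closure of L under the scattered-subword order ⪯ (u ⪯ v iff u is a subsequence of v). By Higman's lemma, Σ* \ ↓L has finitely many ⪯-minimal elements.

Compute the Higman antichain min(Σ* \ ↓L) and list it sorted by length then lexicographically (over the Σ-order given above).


A = [cd, 5c, mc, 4m4m, md55m4, d4cmm5].

|Q|=74, |F|=37, |δ|=263 (36 ε).
min D↑ (35 st, q0=0, F={7}): 0:c→1,5→2,m→3,d→4,4→5 1:c→1,5→6,m→6,d→7,4→8 2:c→7,5→2,m→3,d→2,4→9 3:c→7,5→3,m→3,d→10,4→11 4:c→12,5→2,m→3,d→4,4→13 5:c→8,5→9,m→14,d→15,4→5 6:c→7,5→6,m→6,d→7,4→16 7:c→7,5→7,m→7,d→7,4→7 8:c→8,5→16,m→17,d→7,4→8 9:c→7,5→9,m→14,d→9,4→9 10:c→7,5→18,m→10,d→10,4→19 11:c→7,5→11,m→14,d→19,4→11 12:c→12,5→6,m→6,d→7,4→20 13:c→21,5→9,m→14,d→13,4→13 14:c→7,5→14,m→14,d→22,4→23 15:c→24,5→9,m→14,d→15,4→13 16:c→7,5→16,m→17,d→7,4→16 17:c→7,5→17,m→17,d→7,4→25 18:c→7,5→26,m→18,d→18,4→27 19:c→7,5→27,m→22,d→19,4→19 20:c→21,5→16,m→17,d→7,4→20 21:c→21,5→28,m→29,d→7,4→21 22:c→7,5→30,m→22,d→22,4→23 23:c→7,5→23,m→7,d→23,4→23 24:c→24,5→16,m→17,d→7,4→20 25:c→7,5→25,m→7,d→7,4→25 26:c→7,5→26,m→31,d→26,4→26 27:c→7,5→26,m→30,d→27,4→27 28:c→7,5→28,m→29,d→7,4→28 29:c→7,5→29,m→32,d→7,4→25 30:c→7,5→33,m→30,d→30,4→23 31:c→7,5→31,m→31,d→31,4→7 32:c→7,5→7,m→32,d→7,4→34 33:c→7,5→33,m→31,d→33,4→23 34:c→7,5→7,m→7,d→7,4→34.
'cd': |S_i|=[55, 27, 6] end={s10,s30,s46,s48,s55,s67} rej; 2/2 del acc.
'5c': run [55, 39, 6] end={s27,s30,s5,s53,s55,s56} rej; 2/2 deletions ∈↓L.
'mc': N↓-sim [55, 36, 6] end={s27,s30,s5,s53,s55,s56} rej; 2/2 deletions ∈↓L.
'4m4m': N↓-sim [55, 43, 23, 6, 1] end={s55} — reject; 4/4 del acc.
'md55m4': N↓-sim [55, 36, 18, 12, 7, 3, 1] end={s55} rej; 6/6 single-dels accept.
'd4cmm5': run [55, 49, 37, 17, 13, 7, 3] end={s11,s55,s56} rej; 6/6 deletions ∈↓L.
6 words, ⪯-incomp.


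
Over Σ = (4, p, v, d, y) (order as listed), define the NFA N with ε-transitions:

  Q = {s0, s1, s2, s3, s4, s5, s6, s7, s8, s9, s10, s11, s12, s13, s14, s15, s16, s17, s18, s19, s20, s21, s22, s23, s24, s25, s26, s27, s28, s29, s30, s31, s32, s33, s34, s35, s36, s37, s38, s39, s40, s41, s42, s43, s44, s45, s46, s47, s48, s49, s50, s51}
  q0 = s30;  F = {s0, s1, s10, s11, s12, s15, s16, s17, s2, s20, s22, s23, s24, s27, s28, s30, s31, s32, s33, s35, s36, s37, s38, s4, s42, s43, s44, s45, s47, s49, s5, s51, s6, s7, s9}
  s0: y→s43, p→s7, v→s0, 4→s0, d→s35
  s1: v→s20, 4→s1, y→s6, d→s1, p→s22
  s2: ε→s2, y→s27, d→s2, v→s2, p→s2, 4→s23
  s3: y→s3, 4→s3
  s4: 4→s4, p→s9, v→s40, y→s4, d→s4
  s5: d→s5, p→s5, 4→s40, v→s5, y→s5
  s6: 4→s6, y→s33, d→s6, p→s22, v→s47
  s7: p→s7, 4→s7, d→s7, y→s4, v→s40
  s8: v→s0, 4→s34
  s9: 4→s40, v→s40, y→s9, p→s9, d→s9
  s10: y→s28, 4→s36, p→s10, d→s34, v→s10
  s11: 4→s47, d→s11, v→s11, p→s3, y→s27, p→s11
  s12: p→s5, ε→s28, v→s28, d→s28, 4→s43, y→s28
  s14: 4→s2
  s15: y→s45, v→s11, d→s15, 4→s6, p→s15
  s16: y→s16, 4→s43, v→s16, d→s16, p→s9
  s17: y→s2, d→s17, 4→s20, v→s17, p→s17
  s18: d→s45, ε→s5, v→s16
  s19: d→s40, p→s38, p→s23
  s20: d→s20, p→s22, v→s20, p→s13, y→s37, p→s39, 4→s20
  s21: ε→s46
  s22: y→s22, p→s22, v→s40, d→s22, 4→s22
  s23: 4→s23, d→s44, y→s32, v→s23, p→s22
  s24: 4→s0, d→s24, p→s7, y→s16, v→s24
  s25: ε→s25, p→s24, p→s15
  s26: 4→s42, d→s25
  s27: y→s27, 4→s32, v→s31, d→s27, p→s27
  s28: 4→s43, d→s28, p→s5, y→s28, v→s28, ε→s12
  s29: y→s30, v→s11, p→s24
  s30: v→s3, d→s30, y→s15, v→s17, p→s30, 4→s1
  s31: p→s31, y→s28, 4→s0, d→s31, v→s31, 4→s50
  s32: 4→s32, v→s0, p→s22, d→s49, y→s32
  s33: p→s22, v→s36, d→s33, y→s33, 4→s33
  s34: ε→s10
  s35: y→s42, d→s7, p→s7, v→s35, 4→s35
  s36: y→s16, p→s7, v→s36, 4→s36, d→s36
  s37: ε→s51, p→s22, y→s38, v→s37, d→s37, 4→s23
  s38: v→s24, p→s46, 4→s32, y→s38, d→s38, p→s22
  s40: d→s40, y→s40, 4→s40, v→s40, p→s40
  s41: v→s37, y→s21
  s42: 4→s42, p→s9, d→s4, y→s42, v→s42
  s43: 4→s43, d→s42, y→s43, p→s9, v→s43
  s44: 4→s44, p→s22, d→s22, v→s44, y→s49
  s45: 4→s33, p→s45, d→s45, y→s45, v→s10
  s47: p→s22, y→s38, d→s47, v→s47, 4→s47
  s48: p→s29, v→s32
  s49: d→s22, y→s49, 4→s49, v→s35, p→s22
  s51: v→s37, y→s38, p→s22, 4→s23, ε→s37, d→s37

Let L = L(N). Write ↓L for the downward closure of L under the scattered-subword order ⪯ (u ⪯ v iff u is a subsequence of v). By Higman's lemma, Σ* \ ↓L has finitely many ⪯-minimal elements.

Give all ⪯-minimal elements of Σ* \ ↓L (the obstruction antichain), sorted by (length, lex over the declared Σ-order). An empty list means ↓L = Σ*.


Antichain: [4pv, vy4ddv, yyvyp4].

|Q|=52, |F|=35, |δ|=216 (9 ε).
min D↑ (34 st, q0=0, F={10}): 0:4→1,p→0,v→2,d→0,y→3 1:4→1,p→4,v→5,d→1,y→6 2:4→5,p→2,v→2,d→2,y→7 3:4→6,p→3,v→8,d→3,y→9 4:4→4,p→4,v→10,d→4,y→4 5:4→5,p→4,v→5,d→5,y→11 6:4→6,p→4,v→12,d→6,y→13 7:4→14,p→7,v→7,d→7,y→15 8:4→12,p→8,v→8,d→8,y→15 9:4→13,p→9,v→16,d→9,y→9 10:4→10,p→10,v→10,d→10,y→10 11:4→14,p→4,v→11,d→11,y→17 12:4→12,p→4,v→12,d→12,y→17 13:4→13,p→4,v→18,d→13,y→13 14:4→14,p→4,v→14,d→19,y→20 15:4→20,p→15,v→21,d→15,y→15 16:4→18,p→16,v→16,d→16,y→22 17:4→20,p→4,v→23,d→17,y→17 18:4→18,p→24,v→18,d→18,y→25 19:4→19,p→4,v→19,d→4,y→26 20:4→20,p→4,v→27,d→26,y→20 21:4→27,p→21,v→21,d→21,y→22 22:4→28,p→29,v→22,d→22,y→22 23:4→27,p→24,v→23,d→23,y→25 24:4→24,p→24,v→10,d→24,y→30 25:4→28,p→31,v→25,d→25,y→25 26:4→26,p→4,v→32,d→4,y→26 27:4→27,p→24,v→27,d→32,y→28 28:4→28,p→31,v→28,d→33,y→28 29:4→10,p→29,v→29,d→29,y→29 30:4→30,p→31,v→10,d→30,y→30 31:4→10,p→31,v→10,d→31,y→31 32:4→32,p→24,v→32,d→24,y→33 33:4→33,p→31,v→33,d→30,y→33.
'4pv': run [42, 29, 8, 1] end={s40} rej; 3/3 single-dels accept.
'vy4ddv': N↓-sim [42, 36, 27, 15, 9, 5, 1] end={s40} ∉↓L; 6/6 single-dels accept.
'yyvyp4': N↓-sim [42, 36, 27, 18, 9, 3, 1] end={s40} rej; 6/6 del acc.
3 obstructions.


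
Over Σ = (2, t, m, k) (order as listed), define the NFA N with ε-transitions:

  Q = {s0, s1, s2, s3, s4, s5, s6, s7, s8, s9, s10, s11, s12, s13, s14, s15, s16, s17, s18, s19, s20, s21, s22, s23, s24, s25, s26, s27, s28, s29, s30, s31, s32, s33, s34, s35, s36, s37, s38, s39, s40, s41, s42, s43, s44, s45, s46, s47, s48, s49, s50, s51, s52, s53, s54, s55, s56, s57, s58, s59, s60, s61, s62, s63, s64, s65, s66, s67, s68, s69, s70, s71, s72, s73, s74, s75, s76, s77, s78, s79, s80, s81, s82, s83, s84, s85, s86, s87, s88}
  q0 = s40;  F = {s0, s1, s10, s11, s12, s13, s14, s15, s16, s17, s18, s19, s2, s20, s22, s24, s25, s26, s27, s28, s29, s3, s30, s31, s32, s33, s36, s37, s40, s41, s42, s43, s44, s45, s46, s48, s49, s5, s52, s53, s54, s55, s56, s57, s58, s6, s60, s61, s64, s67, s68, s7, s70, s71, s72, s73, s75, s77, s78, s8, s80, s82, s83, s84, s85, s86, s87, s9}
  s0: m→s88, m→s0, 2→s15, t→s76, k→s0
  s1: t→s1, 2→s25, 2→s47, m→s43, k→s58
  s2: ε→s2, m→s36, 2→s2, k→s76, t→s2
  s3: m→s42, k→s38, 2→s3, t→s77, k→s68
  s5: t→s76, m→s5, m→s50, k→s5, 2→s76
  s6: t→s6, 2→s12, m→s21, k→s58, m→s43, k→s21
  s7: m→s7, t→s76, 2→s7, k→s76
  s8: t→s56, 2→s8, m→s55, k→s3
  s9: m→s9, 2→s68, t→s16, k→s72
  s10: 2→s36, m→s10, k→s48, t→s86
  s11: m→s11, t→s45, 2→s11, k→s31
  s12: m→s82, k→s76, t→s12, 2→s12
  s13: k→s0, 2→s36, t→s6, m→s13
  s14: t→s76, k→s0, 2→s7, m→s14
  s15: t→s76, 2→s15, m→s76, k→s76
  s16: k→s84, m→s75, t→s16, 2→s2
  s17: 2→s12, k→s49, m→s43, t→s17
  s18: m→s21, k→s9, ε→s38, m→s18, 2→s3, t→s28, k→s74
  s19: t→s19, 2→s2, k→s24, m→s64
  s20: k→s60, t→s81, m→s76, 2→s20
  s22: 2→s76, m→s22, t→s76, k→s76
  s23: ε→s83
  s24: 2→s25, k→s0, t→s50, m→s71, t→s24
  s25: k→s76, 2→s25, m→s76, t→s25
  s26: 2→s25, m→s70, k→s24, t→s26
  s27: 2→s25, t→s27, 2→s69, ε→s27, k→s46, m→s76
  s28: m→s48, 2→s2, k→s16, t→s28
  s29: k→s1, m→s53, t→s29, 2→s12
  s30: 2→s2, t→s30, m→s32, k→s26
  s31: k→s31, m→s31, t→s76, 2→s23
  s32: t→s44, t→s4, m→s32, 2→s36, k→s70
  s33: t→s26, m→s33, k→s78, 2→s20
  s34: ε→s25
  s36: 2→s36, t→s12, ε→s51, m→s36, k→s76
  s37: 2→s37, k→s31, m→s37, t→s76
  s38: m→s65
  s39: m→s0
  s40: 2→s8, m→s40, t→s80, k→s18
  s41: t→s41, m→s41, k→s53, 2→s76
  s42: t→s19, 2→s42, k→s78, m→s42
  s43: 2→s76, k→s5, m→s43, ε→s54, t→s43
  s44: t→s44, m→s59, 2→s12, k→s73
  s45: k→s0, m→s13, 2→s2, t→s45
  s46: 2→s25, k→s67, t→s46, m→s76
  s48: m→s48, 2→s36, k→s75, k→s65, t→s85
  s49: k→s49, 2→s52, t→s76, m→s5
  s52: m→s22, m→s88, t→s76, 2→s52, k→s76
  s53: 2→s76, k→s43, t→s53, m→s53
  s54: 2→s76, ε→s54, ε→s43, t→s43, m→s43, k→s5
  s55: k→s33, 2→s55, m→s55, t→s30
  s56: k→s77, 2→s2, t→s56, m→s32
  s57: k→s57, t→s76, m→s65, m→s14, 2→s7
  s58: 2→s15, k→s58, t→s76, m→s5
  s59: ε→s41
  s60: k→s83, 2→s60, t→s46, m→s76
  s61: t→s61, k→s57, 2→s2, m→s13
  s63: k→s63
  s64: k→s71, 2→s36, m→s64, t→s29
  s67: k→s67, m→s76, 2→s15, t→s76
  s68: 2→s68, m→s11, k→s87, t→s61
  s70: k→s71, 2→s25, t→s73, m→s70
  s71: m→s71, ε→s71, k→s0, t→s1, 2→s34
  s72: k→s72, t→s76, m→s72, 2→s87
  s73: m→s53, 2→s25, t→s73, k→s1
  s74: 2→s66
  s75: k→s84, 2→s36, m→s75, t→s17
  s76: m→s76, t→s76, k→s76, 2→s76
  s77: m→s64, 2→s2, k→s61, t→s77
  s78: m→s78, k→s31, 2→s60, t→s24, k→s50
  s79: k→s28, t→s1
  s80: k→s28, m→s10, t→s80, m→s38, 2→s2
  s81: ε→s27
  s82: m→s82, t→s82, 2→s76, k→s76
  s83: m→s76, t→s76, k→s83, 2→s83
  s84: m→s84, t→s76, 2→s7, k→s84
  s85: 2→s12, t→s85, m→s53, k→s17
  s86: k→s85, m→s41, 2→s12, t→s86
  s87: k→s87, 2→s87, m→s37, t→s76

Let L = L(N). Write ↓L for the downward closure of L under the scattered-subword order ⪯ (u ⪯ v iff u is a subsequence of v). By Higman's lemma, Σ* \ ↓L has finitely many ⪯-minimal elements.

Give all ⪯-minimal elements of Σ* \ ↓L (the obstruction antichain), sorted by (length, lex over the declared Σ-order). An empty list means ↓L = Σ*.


Antichain: [t2k, kkkt, 2mk2m, tmtm2].

|Q|=89, |F|=68, |δ|=310 (12 ε).
min D↑ (68 st, q0=0, F={18}): 0:2→1,t→2,m→0,k→3 1:2→1,t→4,m→5,k→6 2:2→7,t→2,m→8,k→9 3:2→6,t→9,m→3,k→10 4:2→7,t→4,m→11,k→12 5:2→5,t→13,m→5,k→14 6:2→6,t→12,m→15,k→16 7:2→7,t→7,m→17,k→18 8:2→17,t→19,m→8,k→20 9:2→7,t→9,m→20,k→21 10:2→16,t→21,m→10,k→22 11:2→17,t→23,m→11,k→24 12:2→7,t→12,m→25,k→26 13:2→7,t→13,m→11,k→27 14:2→28,t→27,m→14,k→29 15:2→15,t→30,m→15,k→29 16:2→16,t→26,m→31,k→32 17:2→17,t→33,m→17,k→18 18:2→18,t→18,m→18,k→18 19:2→33,t→19,m→34,k→35 20:2→17,t→35,m→20,k→36 21:2→7,t→21,m→36,k→37 22:2→32,t→18,m→22,k→22 23:2→33,t→23,m→34,k→38 24:2→39,t→38,m→24,k→40 25:2→17,t→41,m→25,k→40 26:2→7,t→26,m→42,k→43 27:2→39,t→27,m→24,k→44 28:2→28,t→45,m→18,k→46 29:2→46,t→44,m→29,k→47 30:2→7,t→30,m→25,k→44 31:2→31,t→48,m→31,k→47 32:2→32,t→18,m→49,k→32 33:2→33,t→33,m→50,k→18 34:2→18,t→34,m→34,k→51 35:2→33,t→35,m→51,k→52 36:2→17,t→52,m→36,k→37 37:2→53,t→18,m→37,k→37 38:2→39,t→38,m→51,k→54 39:2→39,t→39,m→18,k→18 40:2→39,t→54,m→40,k→55 41:2→33,t→41,m→51,k→54 42:2→17,t→56,m→42,k→55 43:2→53,t→18,m→57,k→43 44:2→39,t→44,m→40,k→55 45:2→39,t→45,m→18,k→58 46:2→46,t→58,m→18,k→59 47:2→59,t→18,m→47,k→47 48:2→7,t→48,m→42,k→55 49:2→49,t→18,m→49,k→47 50:2→18,t→50,m→50,k→18 51:2→18,t→51,m→51,k→60 52:2→33,t→52,m→60,k→61 53:2→53,t→18,m→53,k→18 54:2→39,t→54,m→60,k→62 55:2→63,t→18,m→55,k→55 56:2→33,t→56,m→60,k→62 57:2→53,t→18,m→57,k→55 58:2→39,t→58,m→18,k→64 59:2→59,t→18,m→18,k→59 60:2→18,t→60,m→60,k→65 61:2→66,t→18,m→65,k→61 62:2→63,t→18,m→65,k→62 63:2→63,t→18,m→18,k→18 64:2→63,t→18,m→18,k→64 65:2→18,t→18,m→65,k→65 66:2→66,t→18,m→67,k→18 67:2→18,t→18,m→67,k→18.
't2k': |S_i|=[84, 63, 15, 1] end={s76} — reject; 3/3 del acc.
'kkkt': |S_i|=[84, 71, 52, 23, 1] end={s76} rej; 4/4 del acc.
'2mk2m': |S_i|=[84, 68, 57, 32, 14, 1] end={s76} — reject; 5/5 single-dels accept.
'tmtm2': |S_i|=[84, 63, 45, 28, 12, 1] end={s76} — reject; 5/5 del acc.
4 words, ⪯-incomp.


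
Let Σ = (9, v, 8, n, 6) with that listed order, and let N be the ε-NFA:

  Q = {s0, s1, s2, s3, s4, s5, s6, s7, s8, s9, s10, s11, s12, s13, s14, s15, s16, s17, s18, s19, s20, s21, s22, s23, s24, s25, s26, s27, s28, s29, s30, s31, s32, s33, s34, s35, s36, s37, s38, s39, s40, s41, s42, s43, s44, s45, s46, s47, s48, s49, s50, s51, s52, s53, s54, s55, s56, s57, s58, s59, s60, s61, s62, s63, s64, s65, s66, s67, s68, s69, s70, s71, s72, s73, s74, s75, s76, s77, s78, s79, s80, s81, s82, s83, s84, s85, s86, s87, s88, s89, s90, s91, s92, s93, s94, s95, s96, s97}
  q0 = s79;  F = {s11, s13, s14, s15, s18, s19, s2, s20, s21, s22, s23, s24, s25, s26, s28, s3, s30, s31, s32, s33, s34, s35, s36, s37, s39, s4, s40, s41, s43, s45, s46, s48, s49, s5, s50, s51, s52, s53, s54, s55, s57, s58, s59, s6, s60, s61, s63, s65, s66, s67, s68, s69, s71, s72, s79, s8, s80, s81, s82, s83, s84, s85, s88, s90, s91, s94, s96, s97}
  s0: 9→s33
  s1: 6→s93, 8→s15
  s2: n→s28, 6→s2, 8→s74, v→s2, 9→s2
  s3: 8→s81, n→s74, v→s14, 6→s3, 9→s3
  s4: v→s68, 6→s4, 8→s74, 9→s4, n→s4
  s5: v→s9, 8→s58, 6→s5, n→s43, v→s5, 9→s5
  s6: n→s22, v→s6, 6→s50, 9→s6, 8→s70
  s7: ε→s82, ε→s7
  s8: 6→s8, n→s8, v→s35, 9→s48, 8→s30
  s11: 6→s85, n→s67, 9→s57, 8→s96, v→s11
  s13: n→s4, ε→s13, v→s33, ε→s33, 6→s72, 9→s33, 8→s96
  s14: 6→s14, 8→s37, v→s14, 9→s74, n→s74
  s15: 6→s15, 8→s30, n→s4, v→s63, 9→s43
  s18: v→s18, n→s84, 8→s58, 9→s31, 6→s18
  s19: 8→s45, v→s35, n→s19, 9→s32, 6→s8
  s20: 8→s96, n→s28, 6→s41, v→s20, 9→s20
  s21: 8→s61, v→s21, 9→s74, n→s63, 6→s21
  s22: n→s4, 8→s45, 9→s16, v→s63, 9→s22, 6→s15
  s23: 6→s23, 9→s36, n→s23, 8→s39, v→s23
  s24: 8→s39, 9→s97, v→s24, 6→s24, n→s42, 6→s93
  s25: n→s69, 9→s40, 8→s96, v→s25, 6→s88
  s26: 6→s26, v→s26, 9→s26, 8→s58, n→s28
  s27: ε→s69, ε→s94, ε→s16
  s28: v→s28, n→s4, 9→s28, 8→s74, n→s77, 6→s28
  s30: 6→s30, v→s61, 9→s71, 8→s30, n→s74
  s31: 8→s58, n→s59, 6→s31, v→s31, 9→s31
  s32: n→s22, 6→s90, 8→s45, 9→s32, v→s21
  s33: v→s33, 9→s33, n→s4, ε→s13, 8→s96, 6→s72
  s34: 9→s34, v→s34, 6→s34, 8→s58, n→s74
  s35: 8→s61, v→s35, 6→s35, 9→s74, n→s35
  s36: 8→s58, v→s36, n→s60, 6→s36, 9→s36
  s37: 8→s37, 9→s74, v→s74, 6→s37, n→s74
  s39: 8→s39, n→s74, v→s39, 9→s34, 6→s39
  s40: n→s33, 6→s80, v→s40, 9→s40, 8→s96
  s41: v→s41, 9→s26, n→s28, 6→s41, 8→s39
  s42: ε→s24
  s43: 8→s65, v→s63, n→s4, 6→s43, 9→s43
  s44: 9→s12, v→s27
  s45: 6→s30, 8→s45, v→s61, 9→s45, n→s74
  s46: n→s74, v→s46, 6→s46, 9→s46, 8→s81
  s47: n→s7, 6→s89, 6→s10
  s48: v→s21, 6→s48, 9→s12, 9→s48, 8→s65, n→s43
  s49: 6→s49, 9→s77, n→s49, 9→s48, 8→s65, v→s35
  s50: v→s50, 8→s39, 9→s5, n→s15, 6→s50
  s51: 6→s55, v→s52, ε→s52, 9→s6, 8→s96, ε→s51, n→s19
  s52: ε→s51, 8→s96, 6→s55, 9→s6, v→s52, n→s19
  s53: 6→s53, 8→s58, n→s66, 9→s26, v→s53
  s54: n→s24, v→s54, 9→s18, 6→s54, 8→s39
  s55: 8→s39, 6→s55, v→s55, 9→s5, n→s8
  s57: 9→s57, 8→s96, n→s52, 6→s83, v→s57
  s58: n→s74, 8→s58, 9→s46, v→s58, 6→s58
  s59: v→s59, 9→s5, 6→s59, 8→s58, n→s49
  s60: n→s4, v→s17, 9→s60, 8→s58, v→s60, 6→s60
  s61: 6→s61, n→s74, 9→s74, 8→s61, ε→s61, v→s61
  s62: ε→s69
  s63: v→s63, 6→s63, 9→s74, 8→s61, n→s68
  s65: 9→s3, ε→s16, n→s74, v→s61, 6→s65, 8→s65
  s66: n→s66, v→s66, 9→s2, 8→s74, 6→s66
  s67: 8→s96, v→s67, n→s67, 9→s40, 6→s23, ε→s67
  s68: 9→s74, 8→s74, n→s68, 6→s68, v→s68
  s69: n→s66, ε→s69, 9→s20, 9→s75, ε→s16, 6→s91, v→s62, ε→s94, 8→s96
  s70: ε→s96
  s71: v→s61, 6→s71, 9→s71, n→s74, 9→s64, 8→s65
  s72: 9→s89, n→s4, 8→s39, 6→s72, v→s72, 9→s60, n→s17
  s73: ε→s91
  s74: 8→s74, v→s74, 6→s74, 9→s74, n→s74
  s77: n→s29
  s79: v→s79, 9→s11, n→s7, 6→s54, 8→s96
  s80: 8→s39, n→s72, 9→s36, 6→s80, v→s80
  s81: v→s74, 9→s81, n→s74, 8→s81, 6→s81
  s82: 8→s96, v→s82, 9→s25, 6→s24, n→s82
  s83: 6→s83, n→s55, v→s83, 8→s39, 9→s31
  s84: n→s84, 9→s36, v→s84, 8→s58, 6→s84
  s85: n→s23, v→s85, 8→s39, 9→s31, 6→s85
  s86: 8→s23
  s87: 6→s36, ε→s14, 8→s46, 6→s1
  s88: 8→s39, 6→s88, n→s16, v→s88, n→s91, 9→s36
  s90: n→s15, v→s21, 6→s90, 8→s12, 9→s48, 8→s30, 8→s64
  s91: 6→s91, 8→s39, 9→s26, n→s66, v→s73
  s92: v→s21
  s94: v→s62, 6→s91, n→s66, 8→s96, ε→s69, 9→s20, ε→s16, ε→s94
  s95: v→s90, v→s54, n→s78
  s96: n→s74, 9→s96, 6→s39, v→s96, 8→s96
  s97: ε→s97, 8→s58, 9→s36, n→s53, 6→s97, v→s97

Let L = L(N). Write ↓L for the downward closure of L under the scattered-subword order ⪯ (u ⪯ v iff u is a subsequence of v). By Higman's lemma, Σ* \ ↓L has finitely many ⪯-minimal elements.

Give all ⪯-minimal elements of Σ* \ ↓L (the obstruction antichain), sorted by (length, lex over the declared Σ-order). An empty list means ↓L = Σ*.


|Q|=98, |F|=68, |δ|=402 (26 ε).
min D↑ (66 st, q0=0, F={8}): 0:9→1,v→0,8→2,n→3,6→4 1:9→5,v→1,8→2,n→6,6→7 2:9→2,v→2,8→2,n→8,6→9 3:9→10,v→3,8→2,n→3,6→11 4:9→12,v→4,8→9,n→11,6→4 5:9→5,v→5,8→2,n→13,6→14 6:9→15,v→6,8→2,n→6,6→16 7:9→17,v→7,8→9,n→16,6→7 8:9→8,v→8,8→8,n→8,6→8 9:9→18,v→9,8→9,n→8,6→9 10:9→15,v→10,8→2,n→19,6→20 11:9→21,v→11,8→9,n→11,6→11 12:9→17,v→12,8→22,n→23,6→12 13:9→24,v→13,8→2,n→25,6→26 14:9→17,v→14,8→9,n→26,6→14 15:9→15,v→15,8→2,n→27,6→28 16:9→29,v→16,8→9,n→16,6→16 17:9→17,v→17,8→22,n→30,6→17 18:9→18,v→18,8→22,n→8,6→18 19:9→31,v→19,8→2,n→32,6→33 20:9→29,v→20,8→9,n→33,6→20 21:9→29,v→21,8→22,n→34,6→21 22:9→35,v→22,8→22,n→8,6→22 23:9→29,v→23,8→22,n→23,6→23 24:9→24,v→24,8→2,n→36,6→37 25:9→38,v→39,8→40,n→25,6→41 26:9→42,v→26,8→9,n→41,6→26 27:9→27,v→27,8→2,n→43,6→44 28:9→29,v→28,8→9,n→44,6→28 29:9→29,v→29,8→22,n→45,6→29 30:9→42,v→30,8→22,n→46,6→30 31:9→31,v→31,8→2,n→47,6→48 32:9→49,v→32,8→8,n→32,6→32 33:9→50,v→33,8→9,n→32,6→33 34:9→50,v→34,8→22,n→32,6→34 35:9→35,v→35,8→51,n→8,6→35 36:9→36,v→52,8→40,n→43,6→53 37:9→42,v→37,8→9,n→53,6→37 38:9→38,v→54,8→40,n→36,6→55 39:9→8,v→39,8→56,n→39,6→39 40:9→40,v→56,8→40,n→8,6→57 41:9→58,v→39,8→57,n→41,6→41 42:9→42,v→42,8→22,n→59,6→42 43:9→43,v→60,8→8,n→43,6→43 44:9→45,v→44,8→9,n→43,6→44 45:9→45,v→45,8→22,n→43,6→45 46:9→58,v→39,8→61,n→46,6→46 47:9→47,v→47,8→8,n→43,6→47 48:9→50,v→48,8→9,n→47,6→48 49:9→49,v→49,8→8,n→47,6→49 50:9→50,v→50,8→22,n→47,6→50 51:9→51,v→8,8→51,n→8,6→51 52:9→8,v→52,8→56,n→60,6→52 53:9→59,v→52,8→57,n→43,6→53 54:9→8,v→54,8→56,n→52,6→54 55:9→58,v→54,8→57,n→53,6→55 56:9→8,v→56,8→56,n→8,6→56 57:9→62,v→56,8→57,n→8,6→57 58:9→58,v→54,8→61,n→59,6→58 59:9→59,v→52,8→61,n→43,6→59 60:9→8,v→60,8→8,n→60,6→60 61:9→63,v→56,8→61,n→8,6→61 62:9→62,v→56,8→61,n→8,6→62 63:9→63,v→64,8→51,n→8,6→63 64:9→8,v→64,8→65,n→8,6→64 65:9→8,v→8,8→65,n→8,6→65 [Hopcroft].
'8n': run [84, 19, 1] end={s74} ∉↓L; 2/2 single-dels accept.
'n9nn8': run [84, 76, 60, 44, 9, 1] end={s74} — reject; 5/5 deletions ∈↓L.
'99nnv9': run [84, 77, 61, 50, 30, 8, 1] end={s74} rej; 6/6 single-dels accept.
'69898v': run [84, 60, 40, 10, 6, 3, 1] end={s74} ∉↓L; 6/6 deletions ∈↓L.
4 words, ⪯-incomp.

A = [8n, n9nn8, 99nnv9, 69898v].


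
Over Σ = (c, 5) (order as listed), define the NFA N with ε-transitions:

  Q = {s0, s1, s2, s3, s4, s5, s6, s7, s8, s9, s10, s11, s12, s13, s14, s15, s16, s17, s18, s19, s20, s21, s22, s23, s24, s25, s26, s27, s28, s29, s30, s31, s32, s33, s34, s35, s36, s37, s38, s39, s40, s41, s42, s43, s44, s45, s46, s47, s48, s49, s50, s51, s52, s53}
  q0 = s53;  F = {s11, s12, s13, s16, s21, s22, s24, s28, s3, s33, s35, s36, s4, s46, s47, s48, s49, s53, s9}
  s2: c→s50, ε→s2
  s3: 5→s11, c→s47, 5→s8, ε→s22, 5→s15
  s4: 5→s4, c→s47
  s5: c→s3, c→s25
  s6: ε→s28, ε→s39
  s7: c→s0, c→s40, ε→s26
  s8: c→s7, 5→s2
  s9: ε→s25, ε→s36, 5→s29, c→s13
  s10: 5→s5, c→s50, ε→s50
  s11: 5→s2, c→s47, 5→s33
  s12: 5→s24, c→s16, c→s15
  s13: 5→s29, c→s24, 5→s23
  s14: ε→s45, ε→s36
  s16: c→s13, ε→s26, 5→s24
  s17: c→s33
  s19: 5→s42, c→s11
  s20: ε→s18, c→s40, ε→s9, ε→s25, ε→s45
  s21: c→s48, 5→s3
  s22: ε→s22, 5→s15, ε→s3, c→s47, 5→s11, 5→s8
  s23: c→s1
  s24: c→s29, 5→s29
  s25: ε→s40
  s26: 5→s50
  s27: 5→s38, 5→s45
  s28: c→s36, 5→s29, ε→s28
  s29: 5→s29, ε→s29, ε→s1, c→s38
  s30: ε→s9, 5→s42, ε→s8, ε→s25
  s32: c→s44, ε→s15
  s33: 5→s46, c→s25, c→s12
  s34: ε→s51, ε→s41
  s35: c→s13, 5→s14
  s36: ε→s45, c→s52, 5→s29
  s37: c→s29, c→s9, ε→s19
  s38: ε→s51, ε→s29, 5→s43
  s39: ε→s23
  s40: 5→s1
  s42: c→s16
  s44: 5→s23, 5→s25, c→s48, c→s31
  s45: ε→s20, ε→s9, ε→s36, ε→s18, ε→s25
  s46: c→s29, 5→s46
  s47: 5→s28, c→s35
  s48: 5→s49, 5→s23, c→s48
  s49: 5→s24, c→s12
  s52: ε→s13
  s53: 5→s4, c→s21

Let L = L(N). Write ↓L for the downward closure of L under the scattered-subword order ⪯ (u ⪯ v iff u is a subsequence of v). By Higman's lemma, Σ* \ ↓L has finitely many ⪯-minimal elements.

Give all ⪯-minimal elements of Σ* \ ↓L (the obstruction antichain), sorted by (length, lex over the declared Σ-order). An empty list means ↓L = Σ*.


min(Σ*\↓L) = [5c55, cc55c, cc555, 5ccc5, c5555c, 5ccccc].

|Q|=54, |F|=19, |δ|=115 (38 ε).
min D↑ (18 st, q0=0, F={15}): 0:c→1,5→2 1:c→3,5→4 2:c→5,5→2 3:c→3,5→6 4:c→5,5→7 5:c→8,5→9 6:c→10,5→11 7:c→5,5→12 8:c→13,5→14 9:c→14,5→15 10:c→16,5→11 11:c→15,5→15 12:c→10,5→17 13:c→11,5→15 14:c→13,5→15 15:c→15,5→15 16:c→13,5→11 17:c→15,5→17.
'5c55': run [39, 36, 27, 19, 6] end={s1,s23,s29,s38,s43,s51} ∉↓L; 4/4 deletions ∈↓L.
'cc55c': N↓-sim [39, 37, 29, 24, 8, 5] end={s1,s29,s38,s43,s51} ∉↓L; 5/5 del acc.
'cc555': |S_i|=[39, 37, 29, 24, 8, 5] end={s1,s29,s38,s43,s51} ∉↓L; 5/5 single-dels accept.
'5ccc5': |S_i|=[39, 36, 27, 23, 10, 6] end={s1,s23,s29,s38,s43,s51} rej; 5/5 single-dels accept.
'c5555c': N↓-sim [39, 37, 35, 32, 26, 9, 5] end={s1,s29,s38,s43,s51} rej; 6/6 del acc.
'5ccccc': N↓-sim [39, 36, 27, 23, 10, 6, 5] end={s1,s29,s38,s43,s51} rej; 6/6 single-dels accept.
6 words, ⪯-incomp.


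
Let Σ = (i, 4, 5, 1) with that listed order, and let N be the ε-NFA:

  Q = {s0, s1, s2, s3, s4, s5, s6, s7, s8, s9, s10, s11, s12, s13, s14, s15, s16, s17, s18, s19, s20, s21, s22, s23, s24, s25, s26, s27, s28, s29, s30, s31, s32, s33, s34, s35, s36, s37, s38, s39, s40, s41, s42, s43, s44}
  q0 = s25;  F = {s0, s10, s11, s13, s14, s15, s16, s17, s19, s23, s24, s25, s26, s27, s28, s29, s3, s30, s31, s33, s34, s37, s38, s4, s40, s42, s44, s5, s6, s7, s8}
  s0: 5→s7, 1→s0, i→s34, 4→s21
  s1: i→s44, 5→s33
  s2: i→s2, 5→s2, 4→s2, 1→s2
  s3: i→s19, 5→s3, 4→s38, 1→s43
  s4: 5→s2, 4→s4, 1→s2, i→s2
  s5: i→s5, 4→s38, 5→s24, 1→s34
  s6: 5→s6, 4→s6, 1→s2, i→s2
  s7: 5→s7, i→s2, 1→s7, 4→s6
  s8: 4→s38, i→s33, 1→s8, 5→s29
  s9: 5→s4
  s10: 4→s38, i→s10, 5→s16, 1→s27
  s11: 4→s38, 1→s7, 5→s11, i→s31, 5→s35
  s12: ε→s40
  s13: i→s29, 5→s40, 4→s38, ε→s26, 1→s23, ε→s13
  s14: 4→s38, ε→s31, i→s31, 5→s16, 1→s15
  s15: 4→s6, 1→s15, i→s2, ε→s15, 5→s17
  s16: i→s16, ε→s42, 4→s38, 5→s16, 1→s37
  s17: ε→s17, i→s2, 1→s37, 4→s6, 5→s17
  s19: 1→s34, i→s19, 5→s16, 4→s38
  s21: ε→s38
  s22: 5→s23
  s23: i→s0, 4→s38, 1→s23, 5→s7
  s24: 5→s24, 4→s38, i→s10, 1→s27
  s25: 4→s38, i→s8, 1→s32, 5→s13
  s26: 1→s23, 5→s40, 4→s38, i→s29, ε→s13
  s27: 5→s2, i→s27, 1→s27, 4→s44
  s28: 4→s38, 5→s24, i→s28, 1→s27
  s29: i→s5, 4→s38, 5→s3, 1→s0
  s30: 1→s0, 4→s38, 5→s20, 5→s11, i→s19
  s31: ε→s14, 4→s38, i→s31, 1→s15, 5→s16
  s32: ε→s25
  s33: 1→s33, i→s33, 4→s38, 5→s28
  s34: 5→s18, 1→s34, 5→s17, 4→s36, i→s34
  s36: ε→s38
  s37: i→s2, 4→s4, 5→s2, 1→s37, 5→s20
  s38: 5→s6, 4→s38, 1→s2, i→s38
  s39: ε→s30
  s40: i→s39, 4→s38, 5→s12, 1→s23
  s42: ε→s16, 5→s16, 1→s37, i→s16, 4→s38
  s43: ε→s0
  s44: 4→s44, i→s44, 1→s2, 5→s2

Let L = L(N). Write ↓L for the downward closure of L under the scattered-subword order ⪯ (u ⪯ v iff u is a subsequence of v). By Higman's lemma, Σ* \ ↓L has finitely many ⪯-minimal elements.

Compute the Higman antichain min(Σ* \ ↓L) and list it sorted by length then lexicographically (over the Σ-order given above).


Antichain: [41, 45i, 515i, ii515, 55i51i].

|Q|=45, |F|=31, |δ|=151 (15 ε).
min D↑ (29 st, q0=0, F={7}): 0:i→1,4→2,5→3,1→0 1:i→4,4→2,5→5,1→1 2:i→2,4→2,5→6,1→7 3:i→5,4→2,5→8,1→9 4:i→4,4→2,5→10,1→4 5:i→11,4→2,5→12,1→13 6:i→7,4→6,5→6,1→7 7:i→7,4→7,5→7,1→7 8:i→14,4→2,5→8,1→9 9:i→13,4→2,5→15,1→9 10:i→10,4→2,5→16,1→17 11:i→11,4→2,5→16,1→18 12:i→19,4→2,5→12,1→13 13:i→18,4→2,5→15,1→13 14:i→19,4→2,5→20,1→13 15:i→7,4→6,5→15,1→15 16:i→21,4→2,5→16,1→17 17:i→17,4→22,5→7,1→17 18:i→18,4→2,5→23,1→18 19:i→19,4→2,5→24,1→18 20:i→25,4→2,5→20,1→15 21:i→21,4→2,5→24,1→17 22:i→22,4→22,5→7,1→7 23:i→7,4→6,5→23,1→26 24:i→24,4→2,5→24,1→26 25:i→25,4→2,5→24,1→27 26:i→7,4→28,5→7,1→26 27:i→7,4→6,5→23,1→27 28:i→7,4→28,5→7,1→7 [Hopcroft].
'41': N↓-sim [41, 7, 1] end={s2} rej; 2/2 deletions ∈↓L.
'45i': N↓-sim [41, 7, 2, 1] end={s2} — reject; 3/3 single-dels accept.
'515i': run [41, 37, 18, 8, 1] end={s2} rej; 4/4 del acc.
'ii515': |S_i|=[41, 34, 23, 15, 6, 2] end={s2,s20} rej; 5/5 single-dels accept.
'55i51i': run [41, 37, 32, 26, 16, 8, 1] end={s2} — reject; 6/6 del acc.
5 minimals (antichain).


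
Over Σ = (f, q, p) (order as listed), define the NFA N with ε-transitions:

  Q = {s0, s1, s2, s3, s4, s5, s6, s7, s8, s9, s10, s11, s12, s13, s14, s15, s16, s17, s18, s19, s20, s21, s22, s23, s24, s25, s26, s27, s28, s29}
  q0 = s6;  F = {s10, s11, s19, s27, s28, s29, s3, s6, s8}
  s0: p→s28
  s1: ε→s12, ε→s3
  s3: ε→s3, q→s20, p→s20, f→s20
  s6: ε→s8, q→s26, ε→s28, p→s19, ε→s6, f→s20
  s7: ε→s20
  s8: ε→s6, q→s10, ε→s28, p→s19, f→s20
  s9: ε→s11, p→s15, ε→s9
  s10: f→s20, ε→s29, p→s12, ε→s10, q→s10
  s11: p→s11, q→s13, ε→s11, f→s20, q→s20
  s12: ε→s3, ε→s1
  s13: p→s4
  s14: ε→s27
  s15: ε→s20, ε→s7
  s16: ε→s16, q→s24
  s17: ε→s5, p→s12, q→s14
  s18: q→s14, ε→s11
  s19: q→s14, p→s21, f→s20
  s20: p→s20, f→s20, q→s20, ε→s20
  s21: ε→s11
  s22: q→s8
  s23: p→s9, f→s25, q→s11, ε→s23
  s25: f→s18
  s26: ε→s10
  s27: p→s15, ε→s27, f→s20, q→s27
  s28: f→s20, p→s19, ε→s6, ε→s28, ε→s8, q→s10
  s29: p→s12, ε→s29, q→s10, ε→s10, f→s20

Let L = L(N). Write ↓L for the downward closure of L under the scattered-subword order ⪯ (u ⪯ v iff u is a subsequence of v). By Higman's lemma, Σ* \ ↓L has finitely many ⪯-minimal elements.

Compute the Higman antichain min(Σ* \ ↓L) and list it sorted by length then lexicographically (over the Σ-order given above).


|Q|=30, |F|=9, |δ|=75 (32 ε).
min D↑ (7 st, q0=0, F={1}): 0:f→1,q→2,p→3 1:f→1,q→1,p→1 2:f→1,q→2,p→4 3:f→1,q→5,p→6 4:f→1,q→1,p→1 5:f→1,q→5,p→1 6:f→1,q→1,p→6 (ε-aug+det+¬).
'f': run [19, 1] end={s20} ∉↓L; 1/1 single-dels accept.
'qpq': |S_i|=[19, 13, 7, 1] end={s20} rej; 3/3 deletions ∈↓L.
'qpp': |S_i|=[19, 13, 7, 1] end={s20} rej; 3/3 del acc.
'pqp': |S_i|=[19, 13, 7, 4] end={s15,s20,s4,s7} — reject; 3/3 del acc.
'ppq': |S_i|=[19, 13, 7, 3] end={s13,s20,s4} — reject; 3/3 single-dels accept.
5 words, ⪯-incomp.

Antichain: [f, qpq, qpp, pqp, ppq].


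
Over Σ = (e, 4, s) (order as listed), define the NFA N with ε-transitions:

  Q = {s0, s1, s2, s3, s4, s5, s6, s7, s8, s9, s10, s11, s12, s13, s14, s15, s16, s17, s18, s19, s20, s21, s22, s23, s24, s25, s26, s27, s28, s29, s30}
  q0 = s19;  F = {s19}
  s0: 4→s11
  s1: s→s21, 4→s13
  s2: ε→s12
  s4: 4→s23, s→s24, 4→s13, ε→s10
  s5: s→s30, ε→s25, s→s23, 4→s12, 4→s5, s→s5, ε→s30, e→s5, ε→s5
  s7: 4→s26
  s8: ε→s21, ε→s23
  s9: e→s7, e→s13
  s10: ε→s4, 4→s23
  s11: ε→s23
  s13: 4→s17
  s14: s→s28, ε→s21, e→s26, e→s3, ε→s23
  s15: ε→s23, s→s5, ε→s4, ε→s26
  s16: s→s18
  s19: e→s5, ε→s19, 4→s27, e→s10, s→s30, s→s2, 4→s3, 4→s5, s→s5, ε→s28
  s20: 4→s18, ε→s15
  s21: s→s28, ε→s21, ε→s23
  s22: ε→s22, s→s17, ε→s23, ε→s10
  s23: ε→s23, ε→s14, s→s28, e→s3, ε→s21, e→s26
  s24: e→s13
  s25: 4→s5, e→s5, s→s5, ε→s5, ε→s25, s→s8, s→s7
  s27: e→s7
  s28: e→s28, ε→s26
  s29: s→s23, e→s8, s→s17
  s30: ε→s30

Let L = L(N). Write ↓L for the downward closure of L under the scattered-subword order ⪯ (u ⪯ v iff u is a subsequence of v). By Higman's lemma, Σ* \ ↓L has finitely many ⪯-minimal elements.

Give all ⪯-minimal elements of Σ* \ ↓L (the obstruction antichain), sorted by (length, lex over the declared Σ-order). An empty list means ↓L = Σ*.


min(Σ*\↓L) = [e, 4, s].

|Q|=31, |F|=1, |δ|=76 (29 ε).
min D↑ (2 st, q0=0, F={1}): 0:e→1,4→1,s→1 1:e→1,4→1,s→1.
'e': |S_i|=[20, 17] end={s10,s12,s13,s14,s17,s21,s23,s24,s25,s26,s28,s3,…} rej; 1/1 single-dels accept.
'4': run [20, 15] end={s12,s13,s14,s17,s21,s23,s25,s26,s27,s28,s3,s30,…} rej; 1/1 del acc.
's': |S_i|=[20, 16] end={s12,s13,s14,s17,s2,s21,s23,s24,s25,s26,s28,s3,…} ∉↓L; 1/1 single-dels accept.
3 minimals (antichain).


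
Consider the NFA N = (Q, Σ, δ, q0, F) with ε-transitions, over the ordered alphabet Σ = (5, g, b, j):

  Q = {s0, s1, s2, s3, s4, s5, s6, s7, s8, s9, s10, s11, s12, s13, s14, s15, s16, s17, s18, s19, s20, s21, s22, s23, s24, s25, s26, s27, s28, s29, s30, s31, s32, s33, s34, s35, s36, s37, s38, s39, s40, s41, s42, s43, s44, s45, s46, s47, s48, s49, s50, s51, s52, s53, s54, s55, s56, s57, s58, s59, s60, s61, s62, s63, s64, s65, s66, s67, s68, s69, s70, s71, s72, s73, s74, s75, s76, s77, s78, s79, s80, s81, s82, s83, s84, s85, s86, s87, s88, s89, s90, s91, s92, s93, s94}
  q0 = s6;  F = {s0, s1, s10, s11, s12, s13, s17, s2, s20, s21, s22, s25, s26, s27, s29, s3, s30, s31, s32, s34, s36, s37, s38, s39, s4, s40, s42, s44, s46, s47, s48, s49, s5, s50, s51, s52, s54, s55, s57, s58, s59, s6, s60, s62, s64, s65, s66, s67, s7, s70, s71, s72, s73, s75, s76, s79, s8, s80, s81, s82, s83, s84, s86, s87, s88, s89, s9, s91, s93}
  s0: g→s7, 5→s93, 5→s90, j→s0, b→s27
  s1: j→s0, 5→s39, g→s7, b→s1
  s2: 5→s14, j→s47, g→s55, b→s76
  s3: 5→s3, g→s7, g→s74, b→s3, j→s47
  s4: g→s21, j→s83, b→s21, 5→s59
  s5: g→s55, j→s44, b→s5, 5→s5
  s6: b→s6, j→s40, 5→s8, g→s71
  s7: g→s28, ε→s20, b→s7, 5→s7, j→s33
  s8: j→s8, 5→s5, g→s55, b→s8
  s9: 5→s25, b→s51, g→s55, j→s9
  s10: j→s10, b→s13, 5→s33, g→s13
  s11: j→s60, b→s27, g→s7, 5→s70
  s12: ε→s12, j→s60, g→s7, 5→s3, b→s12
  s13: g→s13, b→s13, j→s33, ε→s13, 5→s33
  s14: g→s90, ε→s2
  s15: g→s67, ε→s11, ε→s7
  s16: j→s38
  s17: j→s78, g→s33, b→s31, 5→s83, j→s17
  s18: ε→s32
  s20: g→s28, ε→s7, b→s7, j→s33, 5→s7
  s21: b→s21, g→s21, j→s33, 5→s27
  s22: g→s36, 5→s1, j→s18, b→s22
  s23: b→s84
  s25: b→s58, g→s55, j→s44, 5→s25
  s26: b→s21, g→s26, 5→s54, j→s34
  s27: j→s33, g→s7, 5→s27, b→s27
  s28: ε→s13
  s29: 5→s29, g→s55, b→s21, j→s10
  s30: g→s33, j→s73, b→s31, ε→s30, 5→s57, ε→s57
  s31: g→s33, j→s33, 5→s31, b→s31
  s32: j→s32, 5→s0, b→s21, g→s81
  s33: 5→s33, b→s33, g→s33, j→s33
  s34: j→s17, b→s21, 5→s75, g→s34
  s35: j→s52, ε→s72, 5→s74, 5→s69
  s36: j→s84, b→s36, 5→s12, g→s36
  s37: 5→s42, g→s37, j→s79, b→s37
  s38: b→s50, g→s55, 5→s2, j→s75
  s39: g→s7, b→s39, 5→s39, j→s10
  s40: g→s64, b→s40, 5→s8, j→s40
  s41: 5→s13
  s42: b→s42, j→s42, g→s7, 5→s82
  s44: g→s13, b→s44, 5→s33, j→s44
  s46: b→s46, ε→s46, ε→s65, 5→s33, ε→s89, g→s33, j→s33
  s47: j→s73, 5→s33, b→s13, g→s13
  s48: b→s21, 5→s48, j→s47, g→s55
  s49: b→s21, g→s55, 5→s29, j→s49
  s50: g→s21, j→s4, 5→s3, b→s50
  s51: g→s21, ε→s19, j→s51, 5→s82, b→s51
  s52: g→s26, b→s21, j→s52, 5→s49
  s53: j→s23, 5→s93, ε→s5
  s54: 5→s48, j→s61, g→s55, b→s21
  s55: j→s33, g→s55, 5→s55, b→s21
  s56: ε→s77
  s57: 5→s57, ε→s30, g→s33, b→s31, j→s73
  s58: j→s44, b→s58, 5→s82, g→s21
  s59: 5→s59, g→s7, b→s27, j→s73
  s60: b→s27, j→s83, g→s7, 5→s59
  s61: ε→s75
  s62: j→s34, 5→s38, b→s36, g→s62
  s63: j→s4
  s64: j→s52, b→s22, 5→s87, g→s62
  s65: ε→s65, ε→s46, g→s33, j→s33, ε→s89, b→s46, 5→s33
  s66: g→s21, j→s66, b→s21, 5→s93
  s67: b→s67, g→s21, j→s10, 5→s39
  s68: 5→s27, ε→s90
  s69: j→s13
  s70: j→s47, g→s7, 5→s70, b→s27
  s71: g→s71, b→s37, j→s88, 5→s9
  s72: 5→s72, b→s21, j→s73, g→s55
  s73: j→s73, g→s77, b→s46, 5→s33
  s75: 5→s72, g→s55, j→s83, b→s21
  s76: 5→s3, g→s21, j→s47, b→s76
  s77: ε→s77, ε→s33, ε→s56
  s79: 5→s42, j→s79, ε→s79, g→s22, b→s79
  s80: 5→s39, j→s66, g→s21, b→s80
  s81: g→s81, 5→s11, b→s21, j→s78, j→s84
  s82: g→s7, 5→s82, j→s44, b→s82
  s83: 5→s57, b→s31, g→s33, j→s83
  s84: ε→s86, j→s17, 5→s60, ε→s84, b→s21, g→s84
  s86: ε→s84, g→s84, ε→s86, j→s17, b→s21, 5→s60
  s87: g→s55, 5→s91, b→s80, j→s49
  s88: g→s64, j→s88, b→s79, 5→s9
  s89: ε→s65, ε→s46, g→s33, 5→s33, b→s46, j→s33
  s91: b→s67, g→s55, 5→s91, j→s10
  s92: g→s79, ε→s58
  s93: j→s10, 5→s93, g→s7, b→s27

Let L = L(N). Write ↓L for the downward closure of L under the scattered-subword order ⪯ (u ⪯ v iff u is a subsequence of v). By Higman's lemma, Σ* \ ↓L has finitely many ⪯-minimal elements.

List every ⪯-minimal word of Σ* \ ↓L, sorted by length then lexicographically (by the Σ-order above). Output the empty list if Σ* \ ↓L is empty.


|Q|=95, |F|=69, |δ|=333 (35 ε).
min D↑ (65 st, q0=0, F={12}): 0:5→1,g→2,b→0,j→3 1:5→4,g→5,b→1,j→1 2:5→6,g→2,b→7,j→8 3:5→1,g→9,b→3,j→3 4:5→4,g→5,b→4,j→10 5:5→5,g→5,b→11,j→12 6:5→13,g→5,b→14,j→6 7:5→15,g→7,b→7,j→16 8:5→6,g→9,b→16,j→8 9:5→17,g→18,b→19,j→20 10:5→12,g→21,b→10,j→10 11:5→22,g→11,b→11,j→12 12:5→12,g→12,b→12,j→12 13:5→13,g→5,b→23,j→10 14:5→24,g→11,b→14,j→14 15:5→24,g→25,b→15,j→15 16:5→15,g→19,b→16,j→16 17:5→26,g→5,b→27,j→28 18:5→29,g→18,b→30,j→31 19:5→32,g→30,b→19,j→33 20:5→28,g→34,b→11,j→20 21:5→12,g→21,b→21,j→12 22:5→22,g→25,b→22,j→12 23:5→24,g→11,b→23,j→10 24:5→24,g→25,b→24,j→10 25:5→25,g→21,b→25,j→12 26:5→26,g→5,b→35,j→36 27:5→37,g→11,b→27,j→38 28:5→39,g→5,b→11,j→28 29:5→40,g→5,b→41,j→42 30:5→43,g→30,b→30,j→44 31:5→42,g→31,b→11,j→45 32:5→37,g→25,b→32,j→46 33:5→46,g→47,b→11,j→33 34:5→48,g→34,b→11,j→31 35:5→37,g→11,b→35,j→36 36:5→12,g→21,b→21,j→36 37:5→37,g→25,b→37,j→36 38:5→49,g→11,b→11,j→38 39:5→39,g→5,b→11,j→36 40:5→40,g→5,b→50,j→51 41:5→52,g→11,b→41,j→53 42:5→54,g→5,b→11,j→55 43:5→52,g→25,b→43,j→56 44:5→56,g→44,b→11,j→45 45:5→55,g→12,b→57,j→45 46:5→49,g→25,b→22,j→46 47:5→58,g→47,b→11,j→44 48:5→59,g→5,b→11,j→42 49:5→49,g→25,b→22,j→36 50:5→52,g→11,b→50,j→51 51:5→12,g→21,b→21,j→60 52:5→52,g→25,b→52,j→51 53:5→61,g→11,b→11,j→55 54:5→54,g→5,b→11,j→60 55:5→62,g→12,b→57,j→55 56:5→61,g→25,b→22,j→55 57:5→57,g→12,b→57,j→12 58:5→63,g→25,b→22,j→56 59:5→59,g→5,b→11,j→51 60:5→12,g→12,b→64,j→60 61:5→61,g→25,b→22,j→60 62:5→62,g→12,b→57,j→60 63:5→63,g→25,b→22,j→51 64:5→12,g→12,b→64,j→12.
'5gj': run [80, 60, 12, 1] end={s33} — reject; 3/3 deletions ∈↓L.
'55j5': |S_i|=[80, 60, 39, 11, 1] end={s33} ∉↓L; 4/4 single-dels accept.
'jgjbj': run [80, 77, 64, 46, 11, 1] end={s33} rej; 5/5 del acc.
'gb5gg5': run [80, 76, 54, 33, 8, 3, 1] end={s33} — reject; 6/6 single-dels accept.
'jggjjg': |S_i|=[80, 77, 64, 47, 30, 13, 3] end={s33,s56,s77} — reject; 6/6 single-dels accept.
5 obstructions.

min(Σ*\↓L) = [5gj, 55j5, jgjbj, gb5gg5, jggjjg].
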